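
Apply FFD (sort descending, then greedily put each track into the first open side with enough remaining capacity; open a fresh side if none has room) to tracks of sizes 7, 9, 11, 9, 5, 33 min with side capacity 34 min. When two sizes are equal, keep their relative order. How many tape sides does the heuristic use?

Sorted descending: 33, 11, 9, 9, 7, 5.
  33 → side 1 (new)  [load 33/34]
  11 → side 2 (new)  [load 11/34]
  9 → side 2  [load 20/34]
  9 → side 2  [load 29/34]
  7 → side 3 (new)  [load 7/34]
  5 → side 2  [load 34/34]
3 tape sides opened.

3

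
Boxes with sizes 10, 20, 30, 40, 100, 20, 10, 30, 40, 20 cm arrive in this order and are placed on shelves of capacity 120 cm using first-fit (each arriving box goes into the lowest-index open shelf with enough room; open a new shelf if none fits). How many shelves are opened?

3

  10 → shelf 1 (new)  [load 10/120]
  20 → shelf 1  [load 30/120]
  30 → shelf 1  [load 60/120]
  40 → shelf 1  [load 100/120]
  100 → shelf 2 (new)  [load 100/120]
  20 → shelf 1  [load 120/120]
  10 → shelf 2  [load 110/120]
  30 → shelf 3 (new)  [load 30/120]
  40 → shelf 3  [load 70/120]
  20 → shelf 3  [load 90/120]
3 shelves opened.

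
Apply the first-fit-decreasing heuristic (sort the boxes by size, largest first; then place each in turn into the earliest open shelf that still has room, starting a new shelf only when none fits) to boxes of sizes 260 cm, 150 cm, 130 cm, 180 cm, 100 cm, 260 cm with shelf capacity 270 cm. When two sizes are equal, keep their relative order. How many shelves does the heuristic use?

Sorted descending: 260, 260, 180, 150, 130, 100.
  260 → shelf 1 (new)  [load 260/270]
  260 → shelf 2 (new)  [load 260/270]
  180 → shelf 3 (new)  [load 180/270]
  150 → shelf 4 (new)  [load 150/270]
  130 → shelf 5 (new)  [load 130/270]
  100 → shelf 4  [load 250/270]
5 shelves opened.

5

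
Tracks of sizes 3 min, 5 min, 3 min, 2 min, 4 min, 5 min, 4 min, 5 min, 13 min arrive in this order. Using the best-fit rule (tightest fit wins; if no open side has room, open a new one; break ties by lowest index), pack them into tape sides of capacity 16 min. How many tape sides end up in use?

4

  3 → side 1 (new)  [load 3/16]
  5 → side 1  [load 8/16]
  3 → side 1  [load 11/16]
  2 → side 1  [load 13/16]
  4 → side 2 (new)  [load 4/16]
  5 → side 2  [load 9/16]
  4 → side 2  [load 13/16]
  5 → side 3 (new)  [load 5/16]
  13 → side 4 (new)  [load 13/16]
4 tape sides opened.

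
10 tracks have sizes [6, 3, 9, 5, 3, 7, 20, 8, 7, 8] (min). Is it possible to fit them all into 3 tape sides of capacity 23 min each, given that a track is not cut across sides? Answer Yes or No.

Total = 76 min; ⌈76/23⌉ = 4.
At least 4 tape sides are required, but only 3 are allowed.

No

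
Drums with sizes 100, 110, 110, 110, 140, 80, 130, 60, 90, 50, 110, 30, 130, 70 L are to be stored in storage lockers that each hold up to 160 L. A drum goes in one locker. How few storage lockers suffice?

Total = 140 + 130 + 130 + 110 + 110 + 110 + 110 + 100 + 90 + 80 + 70 + 60 + 50 + 30 = 1320 L.
Lower bound: ⌈1320/160⌉ = 9 storage lockers.
A packing using 10 storage lockers:
  locker 1: 140 = 140
  locker 2: 130 + 30 = 160
  locker 3: 130 = 130
  locker 4: 110 + 50 = 160
  locker 5: 110 = 110
  locker 6: 110 = 110
  locker 7: 110 = 110
  locker 8: 100 + 60 = 160
  locker 9: 90 + 70 = 160
  locker 10: 80 = 80
No arrangement into 9 storage lockers stays within capacity, so 10 is optimal.

10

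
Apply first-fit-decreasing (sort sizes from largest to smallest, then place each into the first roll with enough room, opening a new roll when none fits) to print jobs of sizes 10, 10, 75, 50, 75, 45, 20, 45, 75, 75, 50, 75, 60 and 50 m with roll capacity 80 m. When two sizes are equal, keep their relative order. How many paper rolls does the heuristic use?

Sorted descending: 75, 75, 75, 75, 75, 60, 50, 50, 50, 45, 45, 20, 10, 10.
  75 → roll 1 (new)  [load 75/80]
  75 → roll 2 (new)  [load 75/80]
  75 → roll 3 (new)  [load 75/80]
  75 → roll 4 (new)  [load 75/80]
  75 → roll 5 (new)  [load 75/80]
  60 → roll 6 (new)  [load 60/80]
  50 → roll 7 (new)  [load 50/80]
  50 → roll 8 (new)  [load 50/80]
  50 → roll 9 (new)  [load 50/80]
  45 → roll 10 (new)  [load 45/80]
  45 → roll 11 (new)  [load 45/80]
  20 → roll 6  [load 80/80]
  10 → roll 7  [load 60/80]
  10 → roll 7  [load 70/80]
11 paper rolls opened.

11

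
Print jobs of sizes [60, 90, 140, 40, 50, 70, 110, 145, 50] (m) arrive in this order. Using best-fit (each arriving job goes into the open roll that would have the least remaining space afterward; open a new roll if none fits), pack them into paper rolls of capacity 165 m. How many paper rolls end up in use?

  60 → roll 1 (new)  [load 60/165]
  90 → roll 1  [load 150/165]
  140 → roll 2 (new)  [load 140/165]
  40 → roll 3 (new)  [load 40/165]
  50 → roll 3  [load 90/165]
  70 → roll 3  [load 160/165]
  110 → roll 4 (new)  [load 110/165]
  145 → roll 5 (new)  [load 145/165]
  50 → roll 4  [load 160/165]
5 paper rolls opened.

5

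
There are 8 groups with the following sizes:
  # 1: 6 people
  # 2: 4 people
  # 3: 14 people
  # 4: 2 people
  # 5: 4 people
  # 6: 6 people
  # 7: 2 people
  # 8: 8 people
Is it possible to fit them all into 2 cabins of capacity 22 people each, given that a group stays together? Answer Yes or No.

No

Total = 46 people; ⌈46/22⌉ = 3.
At least 3 cabins are required, but only 2 are allowed.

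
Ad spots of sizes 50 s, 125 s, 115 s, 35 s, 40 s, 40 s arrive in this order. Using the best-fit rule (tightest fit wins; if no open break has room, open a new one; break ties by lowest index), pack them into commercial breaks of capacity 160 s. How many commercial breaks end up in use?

  50 → break 1 (new)  [load 50/160]
  125 → break 2 (new)  [load 125/160]
  115 → break 3 (new)  [load 115/160]
  35 → break 2  [load 160/160]
  40 → break 3  [load 155/160]
  40 → break 1  [load 90/160]
3 commercial breaks opened.

3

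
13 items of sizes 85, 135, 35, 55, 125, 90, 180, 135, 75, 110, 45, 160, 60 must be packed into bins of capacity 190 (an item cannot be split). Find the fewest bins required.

8

Total = 180 + 160 + 135 + 135 + 125 + 110 + 90 + 85 + 75 + 60 + 55 + 45 + 35 = 1290.
Lower bound: ⌈1290/190⌉ = 7 bins.
A packing using 8 bins:
  bin 1: 180 = 180
  bin 2: 160 = 160
  bin 3: 135 + 55 = 190
  bin 4: 135 + 45 = 180
  bin 5: 125 + 60 = 185
  bin 6: 110 + 75 = 185
  bin 7: 90 + 85 = 175
  bin 8: 35 = 35
No arrangement into 7 bins stays within capacity, so 8 is optimal.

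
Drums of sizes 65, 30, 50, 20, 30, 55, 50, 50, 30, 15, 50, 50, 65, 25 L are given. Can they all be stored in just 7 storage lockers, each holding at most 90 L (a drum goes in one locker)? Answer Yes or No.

Total = 585 L; ⌈585/90⌉ = 7.
8 drums each exceed half the capacity and cannot share a locker, forcing at least 8 storage lockers.
At least 8 storage lockers are required, but only 7 are allowed.

No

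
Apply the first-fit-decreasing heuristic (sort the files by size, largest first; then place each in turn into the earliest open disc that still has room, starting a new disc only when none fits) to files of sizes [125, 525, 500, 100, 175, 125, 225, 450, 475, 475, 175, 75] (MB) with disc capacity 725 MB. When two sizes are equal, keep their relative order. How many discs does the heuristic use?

5

Sorted descending: 525, 500, 475, 475, 450, 225, 175, 175, 125, 125, 100, 75.
  525 → disc 1 (new)  [load 525/725]
  500 → disc 2 (new)  [load 500/725]
  475 → disc 3 (new)  [load 475/725]
  475 → disc 4 (new)  [load 475/725]
  450 → disc 5 (new)  [load 450/725]
  225 → disc 2  [load 725/725]
  175 → disc 1  [load 700/725]
  175 → disc 3  [load 650/725]
  125 → disc 4  [load 600/725]
  125 → disc 4  [load 725/725]
  100 → disc 5  [load 550/725]
  75 → disc 3  [load 725/725]
5 discs opened.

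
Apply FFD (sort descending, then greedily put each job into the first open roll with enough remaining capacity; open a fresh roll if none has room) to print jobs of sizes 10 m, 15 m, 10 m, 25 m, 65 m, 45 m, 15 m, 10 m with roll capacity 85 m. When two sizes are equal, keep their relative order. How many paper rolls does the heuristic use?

3

Sorted descending: 65, 45, 25, 15, 15, 10, 10, 10.
  65 → roll 1 (new)  [load 65/85]
  45 → roll 2 (new)  [load 45/85]
  25 → roll 2  [load 70/85]
  15 → roll 1  [load 80/85]
  15 → roll 2  [load 85/85]
  10 → roll 3 (new)  [load 10/85]
  10 → roll 3  [load 20/85]
  10 → roll 3  [load 30/85]
3 paper rolls opened.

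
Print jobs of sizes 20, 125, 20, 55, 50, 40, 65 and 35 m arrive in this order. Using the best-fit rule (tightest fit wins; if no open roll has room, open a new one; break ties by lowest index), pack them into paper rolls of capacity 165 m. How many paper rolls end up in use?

3

  20 → roll 1 (new)  [load 20/165]
  125 → roll 1  [load 145/165]
  20 → roll 1  [load 165/165]
  55 → roll 2 (new)  [load 55/165]
  50 → roll 2  [load 105/165]
  40 → roll 2  [load 145/165]
  65 → roll 3 (new)  [load 65/165]
  35 → roll 3  [load 100/165]
3 paper rolls opened.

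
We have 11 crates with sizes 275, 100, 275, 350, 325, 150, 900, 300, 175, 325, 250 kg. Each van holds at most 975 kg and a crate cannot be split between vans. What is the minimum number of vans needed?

4

Total = 900 + 350 + 325 + 325 + 300 + 275 + 275 + 250 + 175 + 150 + 100 = 3425 kg.
Lower bound: ⌈3425/975⌉ = 4 vans.
A packing using 4 vans:
  van 1: 900 = 900
  van 2: 350 + 325 + 300 = 975
  van 3: 325 + 275 + 275 + 100 = 975
  van 4: 250 + 175 + 150 = 575
This matches the lower bound, so 4 is optimal.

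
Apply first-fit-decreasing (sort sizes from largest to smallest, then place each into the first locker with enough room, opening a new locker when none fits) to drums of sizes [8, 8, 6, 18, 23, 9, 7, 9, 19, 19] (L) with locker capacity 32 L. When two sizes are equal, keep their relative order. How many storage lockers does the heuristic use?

5

Sorted descending: 23, 19, 19, 18, 9, 9, 8, 8, 7, 6.
  23 → locker 1 (new)  [load 23/32]
  19 → locker 2 (new)  [load 19/32]
  19 → locker 3 (new)  [load 19/32]
  18 → locker 4 (new)  [load 18/32]
  9 → locker 1  [load 32/32]
  9 → locker 2  [load 28/32]
  8 → locker 3  [load 27/32]
  8 → locker 4  [load 26/32]
  7 → locker 5 (new)  [load 7/32]
  6 → locker 4  [load 32/32]
5 storage lockers opened.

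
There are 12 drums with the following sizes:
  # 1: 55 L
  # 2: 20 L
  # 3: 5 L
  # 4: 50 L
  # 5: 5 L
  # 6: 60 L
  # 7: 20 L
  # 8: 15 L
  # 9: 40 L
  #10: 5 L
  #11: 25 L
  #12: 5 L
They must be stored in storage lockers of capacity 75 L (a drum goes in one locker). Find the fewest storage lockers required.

Total = 60 + 55 + 50 + 40 + 25 + 20 + 20 + 15 + 5 + 5 + 5 + 5 = 305 L.
Lower bound: ⌈305/75⌉ = 5 storage lockers.
A packing using 5 storage lockers:
  locker 1: 60 + 15 = 75
  locker 2: 55 + 20 = 75
  locker 3: 50 + 25 = 75
  locker 4: 40 + 20 + 5 + 5 + 5 = 75
  locker 5: 5 = 5
This matches the lower bound, so 5 is optimal.

5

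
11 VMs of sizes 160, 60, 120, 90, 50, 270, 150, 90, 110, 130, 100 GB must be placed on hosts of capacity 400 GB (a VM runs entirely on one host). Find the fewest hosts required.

Total = 270 + 160 + 150 + 130 + 120 + 110 + 100 + 90 + 90 + 60 + 50 = 1330 GB.
Lower bound: ⌈1330/400⌉ = 4 hosts.
A packing using 4 hosts:
  host 1: 270 + 130 = 400
  host 2: 160 + 150 + 90 = 400
  host 3: 120 + 110 + 100 + 60 = 390
  host 4: 90 + 50 = 140
This matches the lower bound, so 4 is optimal.

4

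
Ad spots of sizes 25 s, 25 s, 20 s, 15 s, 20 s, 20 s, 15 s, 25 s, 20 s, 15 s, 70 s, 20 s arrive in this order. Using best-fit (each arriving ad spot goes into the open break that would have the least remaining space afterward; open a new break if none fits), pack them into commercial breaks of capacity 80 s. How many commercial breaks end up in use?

  25 → break 1 (new)  [load 25/80]
  25 → break 1  [load 50/80]
  20 → break 1  [load 70/80]
  15 → break 2 (new)  [load 15/80]
  20 → break 2  [load 35/80]
  20 → break 2  [load 55/80]
  15 → break 2  [load 70/80]
  25 → break 3 (new)  [load 25/80]
  20 → break 3  [load 45/80]
  15 → break 3  [load 60/80]
  70 → break 4 (new)  [load 70/80]
  20 → break 3  [load 80/80]
4 commercial breaks opened.

4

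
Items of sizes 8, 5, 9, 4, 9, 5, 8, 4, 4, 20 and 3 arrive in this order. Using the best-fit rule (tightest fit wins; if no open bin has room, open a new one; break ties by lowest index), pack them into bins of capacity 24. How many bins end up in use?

4

  8 → bin 1 (new)  [load 8/24]
  5 → bin 1  [load 13/24]
  9 → bin 1  [load 22/24]
  4 → bin 2 (new)  [load 4/24]
  9 → bin 2  [load 13/24]
  5 → bin 2  [load 18/24]
  8 → bin 3 (new)  [load 8/24]
  4 → bin 2  [load 22/24]
  4 → bin 3  [load 12/24]
  20 → bin 4 (new)  [load 20/24]
  3 → bin 4  [load 23/24]
4 bins opened.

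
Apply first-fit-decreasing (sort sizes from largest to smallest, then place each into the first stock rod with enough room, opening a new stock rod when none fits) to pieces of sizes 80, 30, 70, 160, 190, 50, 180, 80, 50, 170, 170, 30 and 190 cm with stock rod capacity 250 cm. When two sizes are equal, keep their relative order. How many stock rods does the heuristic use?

Sorted descending: 190, 190, 180, 170, 170, 160, 80, 80, 70, 50, 50, 30, 30.
  190 → stock rod 1 (new)  [load 190/250]
  190 → stock rod 2 (new)  [load 190/250]
  180 → stock rod 3 (new)  [load 180/250]
  170 → stock rod 4 (new)  [load 170/250]
  170 → stock rod 5 (new)  [load 170/250]
  160 → stock rod 6 (new)  [load 160/250]
  80 → stock rod 4  [load 250/250]
  80 → stock rod 5  [load 250/250]
  70 → stock rod 3  [load 250/250]
  50 → stock rod 1  [load 240/250]
  50 → stock rod 2  [load 240/250]
  30 → stock rod 6  [load 190/250]
  30 → stock rod 6  [load 220/250]
6 stock rods opened.

6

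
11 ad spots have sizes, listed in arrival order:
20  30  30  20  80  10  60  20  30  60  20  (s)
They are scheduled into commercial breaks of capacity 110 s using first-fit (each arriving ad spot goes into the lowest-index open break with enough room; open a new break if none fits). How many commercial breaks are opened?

4

  20 → break 1 (new)  [load 20/110]
  30 → break 1  [load 50/110]
  30 → break 1  [load 80/110]
  20 → break 1  [load 100/110]
  80 → break 2 (new)  [load 80/110]
  10 → break 1  [load 110/110]
  60 → break 3 (new)  [load 60/110]
  20 → break 2  [load 100/110]
  30 → break 3  [load 90/110]
  60 → break 4 (new)  [load 60/110]
  20 → break 3  [load 110/110]
4 commercial breaks opened.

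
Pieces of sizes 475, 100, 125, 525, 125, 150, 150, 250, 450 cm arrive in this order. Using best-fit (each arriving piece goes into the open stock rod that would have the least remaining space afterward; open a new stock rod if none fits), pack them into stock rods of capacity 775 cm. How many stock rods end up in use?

  475 → stock rod 1 (new)  [load 475/775]
  100 → stock rod 1  [load 575/775]
  125 → stock rod 1  [load 700/775]
  525 → stock rod 2 (new)  [load 525/775]
  125 → stock rod 2  [load 650/775]
  150 → stock rod 3 (new)  [load 150/775]
  150 → stock rod 3  [load 300/775]
  250 → stock rod 3  [load 550/775]
  450 → stock rod 4 (new)  [load 450/775]
4 stock rods opened.

4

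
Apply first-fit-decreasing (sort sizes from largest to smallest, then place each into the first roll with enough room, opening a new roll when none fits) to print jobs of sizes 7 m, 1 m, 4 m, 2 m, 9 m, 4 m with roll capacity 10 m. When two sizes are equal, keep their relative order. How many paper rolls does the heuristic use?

Sorted descending: 9, 7, 4, 4, 2, 1.
  9 → roll 1 (new)  [load 9/10]
  7 → roll 2 (new)  [load 7/10]
  4 → roll 3 (new)  [load 4/10]
  4 → roll 3  [load 8/10]
  2 → roll 2  [load 9/10]
  1 → roll 1  [load 10/10]
3 paper rolls opened.

3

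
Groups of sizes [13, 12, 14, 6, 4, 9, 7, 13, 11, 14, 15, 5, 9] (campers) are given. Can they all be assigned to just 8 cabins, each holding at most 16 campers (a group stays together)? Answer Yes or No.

No

Total = 132 campers; ⌈132/16⌉ = 9.
At least 9 cabins are required, but only 8 are allowed.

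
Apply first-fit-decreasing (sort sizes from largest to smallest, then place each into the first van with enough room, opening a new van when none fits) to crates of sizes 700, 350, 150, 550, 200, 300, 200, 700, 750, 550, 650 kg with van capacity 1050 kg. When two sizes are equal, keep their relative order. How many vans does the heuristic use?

Sorted descending: 750, 700, 700, 650, 550, 550, 350, 300, 200, 200, 150.
  750 → van 1 (new)  [load 750/1050]
  700 → van 2 (new)  [load 700/1050]
  700 → van 3 (new)  [load 700/1050]
  650 → van 4 (new)  [load 650/1050]
  550 → van 5 (new)  [load 550/1050]
  550 → van 6 (new)  [load 550/1050]
  350 → van 2  [load 1050/1050]
  300 → van 1  [load 1050/1050]
  200 → van 3  [load 900/1050]
  200 → van 4  [load 850/1050]
  150 → van 3  [load 1050/1050]
6 vans opened.

6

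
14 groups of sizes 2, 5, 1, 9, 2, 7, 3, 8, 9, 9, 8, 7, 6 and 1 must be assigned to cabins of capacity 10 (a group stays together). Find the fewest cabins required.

9

Total = 9 + 9 + 9 + 8 + 8 + 7 + 7 + 6 + 5 + 3 + 2 + 2 + 1 + 1 = 77.
Lower bound: ⌈77/10⌉ = 8 cabins.
A packing using 9 cabins:
  cabin 1: 9 + 1 = 10
  cabin 2: 9 + 1 = 10
  cabin 3: 9 = 9
  cabin 4: 8 + 2 = 10
  cabin 5: 8 + 2 = 10
  cabin 6: 7 + 3 = 10
  cabin 7: 7 = 7
  cabin 8: 6 = 6
  cabin 9: 5 = 5
No arrangement into 8 cabins stays within capacity, so 9 is optimal.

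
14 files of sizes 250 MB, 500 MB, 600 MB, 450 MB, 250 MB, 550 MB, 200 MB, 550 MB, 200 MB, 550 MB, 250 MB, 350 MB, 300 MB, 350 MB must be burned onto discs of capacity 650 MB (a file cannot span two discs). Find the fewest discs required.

10

Total = 600 + 550 + 550 + 550 + 500 + 450 + 350 + 350 + 300 + 250 + 250 + 250 + 200 + 200 = 5350 MB.
Lower bound: ⌈5350/650⌉ = 9 discs.
A packing using 10 discs:
  disc 1: 600 = 600
  disc 2: 550 = 550
  disc 3: 550 = 550
  disc 4: 550 = 550
  disc 5: 500 = 500
  disc 6: 450 + 200 = 650
  disc 7: 350 + 300 = 650
  disc 8: 350 + 250 = 600
  disc 9: 250 + 250 = 500
  disc 10: 200 = 200
No arrangement into 9 discs stays within capacity, so 10 is optimal.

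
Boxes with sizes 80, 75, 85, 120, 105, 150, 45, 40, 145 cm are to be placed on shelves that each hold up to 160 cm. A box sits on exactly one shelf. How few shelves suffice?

Total = 150 + 145 + 120 + 105 + 85 + 80 + 75 + 45 + 40 = 845 cm.
Lower bound: ⌈845/160⌉ = 6 shelves.
A packing using 6 shelves:
  shelf 1: 150 = 150
  shelf 2: 145 = 145
  shelf 3: 120 + 40 = 160
  shelf 4: 105 + 45 = 150
  shelf 5: 85 + 75 = 160
  shelf 6: 80 = 80
This matches the lower bound, so 6 is optimal.

6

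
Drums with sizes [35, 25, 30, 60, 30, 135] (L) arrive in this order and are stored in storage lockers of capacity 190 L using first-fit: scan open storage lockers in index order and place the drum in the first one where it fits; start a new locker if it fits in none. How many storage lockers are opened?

2

  35 → locker 1 (new)  [load 35/190]
  25 → locker 1  [load 60/190]
  30 → locker 1  [load 90/190]
  60 → locker 1  [load 150/190]
  30 → locker 1  [load 180/190]
  135 → locker 2 (new)  [load 135/190]
2 storage lockers opened.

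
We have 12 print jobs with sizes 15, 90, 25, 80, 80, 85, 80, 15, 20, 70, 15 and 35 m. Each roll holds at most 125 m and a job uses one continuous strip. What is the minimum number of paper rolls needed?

Total = 90 + 85 + 80 + 80 + 80 + 70 + 35 + 25 + 20 + 15 + 15 + 15 = 610 m.
Lower bound: ⌈610/125⌉ = 5 paper rolls.
Also, 6 print jobs each exceed 125/2 m, and no two of those can share a roll, so at least 6 paper rolls are needed.
A packing using 6 paper rolls:
  roll 1: 90 + 35 = 125
  roll 2: 85 + 25 + 15 = 125
  roll 3: 80 + 20 + 15 = 115
  roll 4: 80 + 15 = 95
  roll 5: 80 = 80
  roll 6: 70 = 70
This matches the lower bound, so 6 is optimal.

6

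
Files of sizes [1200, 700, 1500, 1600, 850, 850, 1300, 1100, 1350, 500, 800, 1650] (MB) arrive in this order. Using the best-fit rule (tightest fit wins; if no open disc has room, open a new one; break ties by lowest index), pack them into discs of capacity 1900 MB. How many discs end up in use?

  1200 → disc 1 (new)  [load 1200/1900]
  700 → disc 1  [load 1900/1900]
  1500 → disc 2 (new)  [load 1500/1900]
  1600 → disc 3 (new)  [load 1600/1900]
  850 → disc 4 (new)  [load 850/1900]
  850 → disc 4  [load 1700/1900]
  1300 → disc 5 (new)  [load 1300/1900]
  1100 → disc 6 (new)  [load 1100/1900]
  1350 → disc 7 (new)  [load 1350/1900]
  500 → disc 7  [load 1850/1900]
  800 → disc 6  [load 1900/1900]
  1650 → disc 8 (new)  [load 1650/1900]
8 discs opened.

8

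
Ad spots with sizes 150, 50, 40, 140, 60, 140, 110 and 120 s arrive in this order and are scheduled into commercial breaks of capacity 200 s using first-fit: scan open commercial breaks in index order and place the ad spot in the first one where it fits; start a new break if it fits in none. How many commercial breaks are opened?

  150 → break 1 (new)  [load 150/200]
  50 → break 1  [load 200/200]
  40 → break 2 (new)  [load 40/200]
  140 → break 2  [load 180/200]
  60 → break 3 (new)  [load 60/200]
  140 → break 3  [load 200/200]
  110 → break 4 (new)  [load 110/200]
  120 → break 5 (new)  [load 120/200]
5 commercial breaks opened.

5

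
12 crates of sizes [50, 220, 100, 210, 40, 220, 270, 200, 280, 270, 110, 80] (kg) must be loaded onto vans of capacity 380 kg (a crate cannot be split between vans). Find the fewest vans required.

7

Total = 280 + 270 + 270 + 220 + 220 + 210 + 200 + 110 + 100 + 80 + 50 + 40 = 2050 kg.
Lower bound: ⌈2050/380⌉ = 6 vans.
Also, 7 crates each exceed 190 kg, and no two of those can share a van, so at least 7 vans are needed.
A packing using 7 vans:
  van 1: 280 + 100 = 380
  van 2: 270 + 110 = 380
  van 3: 270 + 80 = 350
  van 4: 220 + 50 + 40 = 310
  van 5: 220 = 220
  van 6: 210 = 210
  van 7: 200 = 200
This matches the lower bound, so 7 is optimal.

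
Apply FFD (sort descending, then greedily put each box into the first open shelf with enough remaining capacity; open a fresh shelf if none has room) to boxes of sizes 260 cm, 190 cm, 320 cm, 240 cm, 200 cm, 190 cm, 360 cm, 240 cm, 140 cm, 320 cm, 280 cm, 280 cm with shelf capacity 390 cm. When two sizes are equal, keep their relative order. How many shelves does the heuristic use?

Sorted descending: 360, 320, 320, 280, 280, 260, 240, 240, 200, 190, 190, 140.
  360 → shelf 1 (new)  [load 360/390]
  320 → shelf 2 (new)  [load 320/390]
  320 → shelf 3 (new)  [load 320/390]
  280 → shelf 4 (new)  [load 280/390]
  280 → shelf 5 (new)  [load 280/390]
  260 → shelf 6 (new)  [load 260/390]
  240 → shelf 7 (new)  [load 240/390]
  240 → shelf 8 (new)  [load 240/390]
  200 → shelf 9 (new)  [load 200/390]
  190 → shelf 9  [load 390/390]
  190 → shelf 10 (new)  [load 190/390]
  140 → shelf 7  [load 380/390]
10 shelves opened.

10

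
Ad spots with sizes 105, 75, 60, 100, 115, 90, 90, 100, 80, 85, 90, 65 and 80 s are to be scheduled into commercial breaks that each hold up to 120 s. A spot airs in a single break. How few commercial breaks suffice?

Total = 115 + 105 + 100 + 100 + 90 + 90 + 90 + 85 + 80 + 80 + 75 + 65 + 60 = 1135 s.
Lower bound: ⌈1135/120⌉ = 10 commercial breaks.
Also, 12 ad spots each exceed 60 s, and no two of those can share a break, so at least 12 commercial breaks are needed.
A packing using 13 commercial breaks:
  break 1: 115 = 115
  break 2: 105 = 105
  break 3: 100 = 100
  break 4: 100 = 100
  break 5: 90 = 90
  break 6: 90 = 90
  break 7: 90 = 90
  break 8: 85 = 85
  break 9: 80 = 80
  break 10: 80 = 80
  break 11: 75 = 75
  break 12: 65 = 65
  break 13: 60 = 60
No arrangement into 12 commercial breaks stays within capacity, so 13 is optimal.

13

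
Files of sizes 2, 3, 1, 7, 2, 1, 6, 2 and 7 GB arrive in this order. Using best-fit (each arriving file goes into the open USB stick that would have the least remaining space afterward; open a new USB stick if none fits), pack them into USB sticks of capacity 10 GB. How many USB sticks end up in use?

4

  2 → USB stick 1 (new)  [load 2/10]
  3 → USB stick 1  [load 5/10]
  1 → USB stick 1  [load 6/10]
  7 → USB stick 2 (new)  [load 7/10]
  2 → USB stick 2  [load 9/10]
  1 → USB stick 2  [load 10/10]
  6 → USB stick 3 (new)  [load 6/10]
  2 → USB stick 1  [load 8/10]
  7 → USB stick 4 (new)  [load 7/10]
4 USB sticks opened.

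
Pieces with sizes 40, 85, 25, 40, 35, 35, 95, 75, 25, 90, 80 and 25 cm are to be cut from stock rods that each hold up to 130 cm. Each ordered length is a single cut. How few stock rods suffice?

Total = 95 + 90 + 85 + 80 + 75 + 40 + 40 + 35 + 35 + 25 + 25 + 25 = 650 cm.
Lower bound: ⌈650/130⌉ = 5 stock rods.
A packing using 6 stock rods:
  stock rod 1: 95 + 35 = 130
  stock rod 2: 90 + 40 = 130
  stock rod 3: 85 + 40 = 125
  stock rod 4: 80 + 35 = 115
  stock rod 5: 75 + 25 + 25 = 125
  stock rod 6: 25 = 25
No arrangement into 5 stock rods stays within capacity, so 6 is optimal.

6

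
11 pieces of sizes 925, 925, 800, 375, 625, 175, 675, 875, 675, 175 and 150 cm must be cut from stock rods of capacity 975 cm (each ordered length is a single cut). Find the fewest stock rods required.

8

Total = 925 + 925 + 875 + 800 + 675 + 675 + 625 + 375 + 175 + 175 + 150 = 6375 cm.
Lower bound: ⌈6375/975⌉ = 7 stock rods.
A packing using 8 stock rods:
  stock rod 1: 925 = 925
  stock rod 2: 925 = 925
  stock rod 3: 875 = 875
  stock rod 4: 800 + 175 = 975
  stock rod 5: 675 + 175 = 850
  stock rod 6: 675 + 150 = 825
  stock rod 7: 625 = 625
  stock rod 8: 375 = 375
No arrangement into 7 stock rods stays within capacity, so 8 is optimal.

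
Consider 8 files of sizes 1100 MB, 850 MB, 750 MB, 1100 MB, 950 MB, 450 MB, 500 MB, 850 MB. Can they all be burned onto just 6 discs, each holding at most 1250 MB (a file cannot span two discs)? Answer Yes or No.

Total = 6550 MB; ⌈6550/1250⌉ = 6.
The bound of 6 does not rule out 6, but exhaustive search shows no assignment into 6 discs of capacity 1250 MB exists — the minimum is 7.

No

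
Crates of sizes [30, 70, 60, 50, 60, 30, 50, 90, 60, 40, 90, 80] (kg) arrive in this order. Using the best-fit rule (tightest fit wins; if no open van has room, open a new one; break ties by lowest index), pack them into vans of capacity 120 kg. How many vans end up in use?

7

  30 → van 1 (new)  [load 30/120]
  70 → van 1  [load 100/120]
  60 → van 2 (new)  [load 60/120]
  50 → van 2  [load 110/120]
  60 → van 3 (new)  [load 60/120]
  30 → van 3  [load 90/120]
  50 → van 4 (new)  [load 50/120]
  90 → van 5 (new)  [load 90/120]
  60 → van 4  [load 110/120]
  40 → van 6 (new)  [load 40/120]
  90 → van 7 (new)  [load 90/120]
  80 → van 6  [load 120/120]
7 vans opened.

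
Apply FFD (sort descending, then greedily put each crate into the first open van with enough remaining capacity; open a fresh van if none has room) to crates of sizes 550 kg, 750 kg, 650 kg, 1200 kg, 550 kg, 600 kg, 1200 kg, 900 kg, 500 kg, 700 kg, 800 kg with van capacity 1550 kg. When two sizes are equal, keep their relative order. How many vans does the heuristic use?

Sorted descending: 1200, 1200, 900, 800, 750, 700, 650, 600, 550, 550, 500.
  1200 → van 1 (new)  [load 1200/1550]
  1200 → van 2 (new)  [load 1200/1550]
  900 → van 3 (new)  [load 900/1550]
  800 → van 4 (new)  [load 800/1550]
  750 → van 4  [load 1550/1550]
  700 → van 5 (new)  [load 700/1550]
  650 → van 3  [load 1550/1550]
  600 → van 5  [load 1300/1550]
  550 → van 6 (new)  [load 550/1550]
  550 → van 6  [load 1100/1550]
  500 → van 7 (new)  [load 500/1550]
7 vans opened.

7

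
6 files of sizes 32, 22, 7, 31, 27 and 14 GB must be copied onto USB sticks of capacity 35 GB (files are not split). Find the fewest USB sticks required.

Total = 32 + 31 + 27 + 22 + 14 + 7 = 133 GB.
Lower bound: ⌈133/35⌉ = 4 USB sticks.
A packing using 5 USB sticks:
  USB stick 1: 32 = 32
  USB stick 2: 31 = 31
  USB stick 3: 27 + 7 = 34
  USB stick 4: 22 = 22
  USB stick 5: 14 = 14
No arrangement into 4 USB sticks stays within capacity, so 5 is optimal.

5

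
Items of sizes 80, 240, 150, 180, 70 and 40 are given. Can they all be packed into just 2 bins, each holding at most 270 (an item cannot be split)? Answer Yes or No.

Total = 760; ⌈760/270⌉ = 3.
At least 3 bins are required, but only 2 are allowed.

No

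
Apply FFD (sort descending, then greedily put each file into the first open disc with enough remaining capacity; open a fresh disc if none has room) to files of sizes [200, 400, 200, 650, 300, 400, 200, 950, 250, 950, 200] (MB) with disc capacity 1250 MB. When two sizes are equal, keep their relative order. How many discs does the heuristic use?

Sorted descending: 950, 950, 650, 400, 400, 300, 250, 200, 200, 200, 200.
  950 → disc 1 (new)  [load 950/1250]
  950 → disc 2 (new)  [load 950/1250]
  650 → disc 3 (new)  [load 650/1250]
  400 → disc 3  [load 1050/1250]
  400 → disc 4 (new)  [load 400/1250]
  300 → disc 1  [load 1250/1250]
  250 → disc 2  [load 1200/1250]
  200 → disc 3  [load 1250/1250]
  200 → disc 4  [load 600/1250]
  200 → disc 4  [load 800/1250]
  200 → disc 4  [load 1000/1250]
4 discs opened.

4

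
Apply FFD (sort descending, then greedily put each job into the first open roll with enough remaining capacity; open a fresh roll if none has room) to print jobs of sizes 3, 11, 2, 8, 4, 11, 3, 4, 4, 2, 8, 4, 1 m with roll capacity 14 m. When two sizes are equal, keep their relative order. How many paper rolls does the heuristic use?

Sorted descending: 11, 11, 8, 8, 4, 4, 4, 4, 3, 3, 2, 2, 1.
  11 → roll 1 (new)  [load 11/14]
  11 → roll 2 (new)  [load 11/14]
  8 → roll 3 (new)  [load 8/14]
  8 → roll 4 (new)  [load 8/14]
  4 → roll 3  [load 12/14]
  4 → roll 4  [load 12/14]
  4 → roll 5 (new)  [load 4/14]
  4 → roll 5  [load 8/14]
  3 → roll 1  [load 14/14]
  3 → roll 2  [load 14/14]
  2 → roll 3  [load 14/14]
  2 → roll 4  [load 14/14]
  1 → roll 5  [load 9/14]
5 paper rolls opened.

5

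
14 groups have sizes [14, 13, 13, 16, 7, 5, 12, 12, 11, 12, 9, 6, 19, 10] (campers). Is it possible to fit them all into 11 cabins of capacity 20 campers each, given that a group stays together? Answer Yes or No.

A valid assignment using 10 cabins:
  cabin 1: 19 = 19
  cabin 2: 16 = 16
  cabin 3: 14 + 6 = 20
  cabin 4: 13 + 7 = 20
  cabin 5: 13 + 5 = 18
  cabin 6: 12 = 12
  cabin 7: 12 = 12
  cabin 8: 12 = 12
  cabin 9: 11 + 9 = 20
  cabin 10: 10 = 10
That uses only 10 ≤ 11, so 11 cabins are enough.

Yes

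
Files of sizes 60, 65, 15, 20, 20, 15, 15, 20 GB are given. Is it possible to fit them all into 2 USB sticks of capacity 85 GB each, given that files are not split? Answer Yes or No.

Total = 230 GB; ⌈230/85⌉ = 3.
At least 3 USB sticks are required, but only 2 are allowed.

No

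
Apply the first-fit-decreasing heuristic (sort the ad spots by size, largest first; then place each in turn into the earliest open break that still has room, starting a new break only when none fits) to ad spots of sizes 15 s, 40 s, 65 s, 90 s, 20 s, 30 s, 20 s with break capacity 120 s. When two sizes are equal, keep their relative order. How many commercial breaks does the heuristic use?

Sorted descending: 90, 65, 40, 30, 20, 20, 15.
  90 → break 1 (new)  [load 90/120]
  65 → break 2 (new)  [load 65/120]
  40 → break 2  [load 105/120]
  30 → break 1  [load 120/120]
  20 → break 3 (new)  [load 20/120]
  20 → break 3  [load 40/120]
  15 → break 2  [load 120/120]
3 commercial breaks opened.

3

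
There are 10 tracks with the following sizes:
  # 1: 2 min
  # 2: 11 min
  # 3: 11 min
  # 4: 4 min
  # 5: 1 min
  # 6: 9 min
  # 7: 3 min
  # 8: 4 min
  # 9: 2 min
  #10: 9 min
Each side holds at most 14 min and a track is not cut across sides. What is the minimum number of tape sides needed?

5

Total = 11 + 11 + 9 + 9 + 4 + 4 + 3 + 2 + 2 + 1 = 56 min.
Lower bound: ⌈56/14⌉ = 4 tape sides.
A packing using 5 tape sides:
  side 1: 11 + 3 = 14
  side 2: 11 + 2 + 1 = 14
  side 3: 9 + 4 = 13
  side 4: 9 + 4 = 13
  side 5: 2 = 2
No arrangement into 4 tape sides stays within capacity, so 5 is optimal.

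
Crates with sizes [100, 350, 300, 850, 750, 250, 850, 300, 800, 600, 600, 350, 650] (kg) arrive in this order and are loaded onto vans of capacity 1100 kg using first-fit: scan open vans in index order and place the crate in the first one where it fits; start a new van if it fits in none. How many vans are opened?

8

  100 → van 1 (new)  [load 100/1100]
  350 → van 1  [load 450/1100]
  300 → van 1  [load 750/1100]
  850 → van 2 (new)  [load 850/1100]
  750 → van 3 (new)  [load 750/1100]
  250 → van 1  [load 1000/1100]
  850 → van 4 (new)  [load 850/1100]
  300 → van 3  [load 1050/1100]
  800 → van 5 (new)  [load 800/1100]
  600 → van 6 (new)  [load 600/1100]
  600 → van 7 (new)  [load 600/1100]
  350 → van 6  [load 950/1100]
  650 → van 8 (new)  [load 650/1100]
8 vans opened.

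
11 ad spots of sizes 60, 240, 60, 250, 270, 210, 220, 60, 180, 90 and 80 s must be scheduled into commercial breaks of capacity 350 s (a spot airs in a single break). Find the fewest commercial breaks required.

6

Total = 270 + 250 + 240 + 220 + 210 + 180 + 90 + 80 + 60 + 60 + 60 = 1720 s.
Lower bound: ⌈1720/350⌉ = 5 commercial breaks.
Also, 6 ad spots each exceed 175 s, and no two of those can share a break, so at least 6 commercial breaks are needed.
A packing using 6 commercial breaks:
  break 1: 270 + 80 = 350
  break 2: 250 + 90 = 340
  break 3: 240 + 60 = 300
  break 4: 220 + 60 + 60 = 340
  break 5: 210 = 210
  break 6: 180 = 180
This matches the lower bound, so 6 is optimal.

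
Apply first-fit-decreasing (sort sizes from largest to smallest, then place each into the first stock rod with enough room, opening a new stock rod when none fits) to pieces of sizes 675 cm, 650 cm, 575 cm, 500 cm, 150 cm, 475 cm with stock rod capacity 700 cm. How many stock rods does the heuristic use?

Sorted descending: 675, 650, 575, 500, 475, 150.
  675 → stock rod 1 (new)  [load 675/700]
  650 → stock rod 2 (new)  [load 650/700]
  575 → stock rod 3 (new)  [load 575/700]
  500 → stock rod 4 (new)  [load 500/700]
  475 → stock rod 5 (new)  [load 475/700]
  150 → stock rod 4  [load 650/700]
5 stock rods opened.

5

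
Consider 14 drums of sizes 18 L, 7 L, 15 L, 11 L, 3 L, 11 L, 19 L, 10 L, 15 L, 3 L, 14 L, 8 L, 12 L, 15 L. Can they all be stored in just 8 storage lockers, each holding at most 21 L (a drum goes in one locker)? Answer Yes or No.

Total = 161 L; ⌈161/21⌉ = 8.
9 drums each exceed half the capacity and cannot share a locker, forcing at least 9 storage lockers.
At least 9 storage lockers are required, but only 8 are allowed.

No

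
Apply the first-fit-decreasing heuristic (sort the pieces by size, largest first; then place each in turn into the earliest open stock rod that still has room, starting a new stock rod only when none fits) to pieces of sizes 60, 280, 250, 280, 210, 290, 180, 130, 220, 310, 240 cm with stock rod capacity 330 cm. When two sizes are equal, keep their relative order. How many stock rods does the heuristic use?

Sorted descending: 310, 290, 280, 280, 250, 240, 220, 210, 180, 130, 60.
  310 → stock rod 1 (new)  [load 310/330]
  290 → stock rod 2 (new)  [load 290/330]
  280 → stock rod 3 (new)  [load 280/330]
  280 → stock rod 4 (new)  [load 280/330]
  250 → stock rod 5 (new)  [load 250/330]
  240 → stock rod 6 (new)  [load 240/330]
  220 → stock rod 7 (new)  [load 220/330]
  210 → stock rod 8 (new)  [load 210/330]
  180 → stock rod 9 (new)  [load 180/330]
  130 → stock rod 9  [load 310/330]
  60 → stock rod 5  [load 310/330]
9 stock rods opened.

9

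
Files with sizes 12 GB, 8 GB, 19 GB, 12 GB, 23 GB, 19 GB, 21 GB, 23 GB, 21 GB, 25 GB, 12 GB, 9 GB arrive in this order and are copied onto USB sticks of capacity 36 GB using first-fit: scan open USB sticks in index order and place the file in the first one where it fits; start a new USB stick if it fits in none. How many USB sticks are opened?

8

  12 → USB stick 1 (new)  [load 12/36]
  8 → USB stick 1  [load 20/36]
  19 → USB stick 2 (new)  [load 19/36]
  12 → USB stick 1  [load 32/36]
  23 → USB stick 3 (new)  [load 23/36]
  19 → USB stick 4 (new)  [load 19/36]
  21 → USB stick 5 (new)  [load 21/36]
  23 → USB stick 6 (new)  [load 23/36]
  21 → USB stick 7 (new)  [load 21/36]
  25 → USB stick 8 (new)  [load 25/36]
  12 → USB stick 2  [load 31/36]
  9 → USB stick 3  [load 32/36]
8 USB sticks opened.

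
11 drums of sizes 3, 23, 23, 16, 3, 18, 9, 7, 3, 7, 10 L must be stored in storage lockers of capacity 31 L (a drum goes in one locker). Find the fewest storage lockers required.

Total = 23 + 23 + 18 + 16 + 10 + 9 + 7 + 7 + 3 + 3 + 3 = 122 L.
Lower bound: ⌈122/31⌉ = 4 storage lockers.
A packing using 4 storage lockers:
  locker 1: 23 + 7 = 30
  locker 2: 23 + 7 = 30
  locker 3: 18 + 10 + 3 = 31
  locker 4: 16 + 9 + 3 + 3 = 31
This matches the lower bound, so 4 is optimal.

4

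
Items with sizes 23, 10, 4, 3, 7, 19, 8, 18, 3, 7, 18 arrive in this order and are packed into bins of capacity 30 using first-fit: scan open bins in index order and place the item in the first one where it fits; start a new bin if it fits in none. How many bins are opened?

5

  23 → bin 1 (new)  [load 23/30]
  10 → bin 2 (new)  [load 10/30]
  4 → bin 1  [load 27/30]
  3 → bin 1  [load 30/30]
  7 → bin 2  [load 17/30]
  19 → bin 3 (new)  [load 19/30]
  8 → bin 2  [load 25/30]
  18 → bin 4 (new)  [load 18/30]
  3 → bin 2  [load 28/30]
  7 → bin 3  [load 26/30]
  18 → bin 5 (new)  [load 18/30]
5 bins opened.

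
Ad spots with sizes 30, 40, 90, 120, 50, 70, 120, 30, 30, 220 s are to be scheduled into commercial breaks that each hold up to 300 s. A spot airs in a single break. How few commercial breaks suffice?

Total = 220 + 120 + 120 + 90 + 70 + 50 + 40 + 30 + 30 + 30 = 800 s.
Lower bound: ⌈800/300⌉ = 3 commercial breaks.
A packing using 3 commercial breaks:
  break 1: 220 + 70 = 290
  break 2: 120 + 120 + 50 = 290
  break 3: 90 + 40 + 30 + 30 + 30 = 220
This matches the lower bound, so 3 is optimal.

3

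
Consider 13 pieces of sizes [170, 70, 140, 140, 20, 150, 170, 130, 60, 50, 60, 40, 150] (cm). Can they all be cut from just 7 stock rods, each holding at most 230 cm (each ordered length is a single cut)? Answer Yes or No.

Yes

A valid assignment using 7 stock rods:
  stock rod 1: 170 + 60 = 230
  stock rod 2: 170 + 60 = 230
  stock rod 3: 150 + 70 = 220
  stock rod 4: 150 + 50 + 20 = 220
  stock rod 5: 140 + 40 = 180
  stock rod 6: 140 = 140
  stock rod 7: 130 = 130
Every load is within 230 cm, so 7 stock rods suffice.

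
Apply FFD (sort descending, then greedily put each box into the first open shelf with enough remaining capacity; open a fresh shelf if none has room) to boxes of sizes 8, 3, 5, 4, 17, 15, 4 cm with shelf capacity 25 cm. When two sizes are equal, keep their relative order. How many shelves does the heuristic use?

Sorted descending: 17, 15, 8, 5, 4, 4, 3.
  17 → shelf 1 (new)  [load 17/25]
  15 → shelf 2 (new)  [load 15/25]
  8 → shelf 1  [load 25/25]
  5 → shelf 2  [load 20/25]
  4 → shelf 2  [load 24/25]
  4 → shelf 3 (new)  [load 4/25]
  3 → shelf 3  [load 7/25]
3 shelves opened.

3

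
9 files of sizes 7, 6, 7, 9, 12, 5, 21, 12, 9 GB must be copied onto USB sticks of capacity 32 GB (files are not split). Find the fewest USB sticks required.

Total = 21 + 12 + 12 + 9 + 9 + 7 + 7 + 6 + 5 = 88 GB.
Lower bound: ⌈88/32⌉ = 3 USB sticks.
A packing using 3 USB sticks:
  USB stick 1: 21 + 9 = 30
  USB stick 2: 12 + 12 + 7 = 31
  USB stick 3: 9 + 7 + 6 + 5 = 27
This matches the lower bound, so 3 is optimal.

3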